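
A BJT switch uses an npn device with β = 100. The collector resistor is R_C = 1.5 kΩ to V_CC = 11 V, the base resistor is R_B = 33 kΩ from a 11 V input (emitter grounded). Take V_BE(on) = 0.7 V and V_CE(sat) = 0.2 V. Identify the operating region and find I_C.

saturation; I_C ≈ 7.2 mA

Assume active: I_B = (11 − 0.7)/33 = 0.312 mA, giving I_C = β·I_B = 31.2 mA.
But then V_CE = 11 − 31.2×1.5 = -35.8 V < V_CE(sat) = 0.2 V — impossible in the active region.
So the transistor is saturated. With V_CE = 0.2 V, I_C = (V_CC − 0.2)/R_C = 10.8/1.5 = 7.2 mA.
Check: β·I_B = 31.2 mA > I_C = 7.2 mA, confirming saturation.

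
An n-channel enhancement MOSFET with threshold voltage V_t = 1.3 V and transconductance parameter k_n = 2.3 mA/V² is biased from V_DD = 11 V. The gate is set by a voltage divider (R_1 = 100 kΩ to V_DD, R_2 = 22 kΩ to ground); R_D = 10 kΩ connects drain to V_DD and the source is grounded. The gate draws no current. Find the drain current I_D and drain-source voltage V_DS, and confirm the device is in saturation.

I_D ≈ 0.54 mA, V_DS ≈ 5.6 V

V_G = V_DD·R_2/(R_1+R_2) = 11×22/122 = 1.98 V. With the source grounded, V_GS = V_G = 1.98 V.
Assume saturation: I_D = (k_n/2)(V_GS − V_t)² = (2.3/2)×(1.98 − 1.3)² = 1.15×0.684² = 0.537 mA.
V_DS = V_DD − I_D·R_D = 11 − 0.537×10 = 5.63 V.
Saturation requires V_DS ≥ V_GS − V_t = 0.684 V; 5.63 ≥ 0.684 ✓.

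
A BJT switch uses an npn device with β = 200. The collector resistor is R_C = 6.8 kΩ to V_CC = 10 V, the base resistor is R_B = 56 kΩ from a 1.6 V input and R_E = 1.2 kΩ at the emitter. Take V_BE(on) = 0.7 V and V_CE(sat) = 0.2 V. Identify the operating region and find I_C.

active; I_C ≈ 0.61 mA

Assume active. Base-emitter loop: I_B = (V_BB − V_BE)/(R_B + (β+1)R_E) = (1.6 − 0.7)/(56 + 201×1.2) = 0.00303 mA.
I_C = β·I_B = 200×0.00303 = 0.606 mA.
V_CE = V_CC − I_C·R_C − I_E·R_E = 10 − 0.606×6.8 − 0.609×1.2 = 5.15 V > V_CE(sat), so the active-region assumption holds.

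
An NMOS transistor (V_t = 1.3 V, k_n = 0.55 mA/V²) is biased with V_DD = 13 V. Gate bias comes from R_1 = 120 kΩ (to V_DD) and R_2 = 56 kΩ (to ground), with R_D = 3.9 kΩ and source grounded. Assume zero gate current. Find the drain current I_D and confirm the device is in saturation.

I_D ≈ 2.2 mA

V_G = V_DD·R_2/(R_1+R_2) = 13×56/176 = 4.14 V. With the source grounded, V_GS = V_G = 4.14 V.
Assume saturation: I_D = (k_n/2)(V_GS − V_t)² = (0.55/2)×(4.14 − 1.3)² = 0.275×2.84² = 2.21 mA.
V_DS = V_DD − I_D·R_D = 13 − 2.21×3.9 = 4.37 V.
Saturation requires V_DS ≥ V_GS − V_t = 2.84 V; 4.37 ≥ 2.84 ✓.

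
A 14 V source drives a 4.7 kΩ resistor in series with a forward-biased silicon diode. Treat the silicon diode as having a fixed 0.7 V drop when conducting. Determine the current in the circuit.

I ≈ 2.8 mA

KVL around the loop: 14 = V_D + I·R = 0.7 + I × 4.7 kΩ.
So I = (14 − 0.7) / 4.7 kΩ = 13.3 / 4.7 = 2.83 mA.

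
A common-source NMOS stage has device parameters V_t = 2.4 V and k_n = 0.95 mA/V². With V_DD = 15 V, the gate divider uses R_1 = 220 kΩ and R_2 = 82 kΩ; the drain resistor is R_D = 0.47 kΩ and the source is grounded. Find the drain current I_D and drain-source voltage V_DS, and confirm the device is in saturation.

I_D ≈ 1.3 mA, V_DS ≈ 14 V

V_G = V_DD·R_2/(R_1+R_2) = 15×82/302 = 4.07 V. With the source grounded, V_GS = V_G = 4.07 V.
Assume saturation: I_D = (k_n/2)(V_GS − V_t)² = (0.95/2)×(4.07 − 2.4)² = 0.475×1.67² = 1.33 mA.
V_DS = V_DD − I_D·R_D = 15 − 1.33×0.47 = 14.4 V.
Saturation requires V_DS ≥ V_GS − V_t = 1.67 V; 14.4 ≥ 1.67 ✓.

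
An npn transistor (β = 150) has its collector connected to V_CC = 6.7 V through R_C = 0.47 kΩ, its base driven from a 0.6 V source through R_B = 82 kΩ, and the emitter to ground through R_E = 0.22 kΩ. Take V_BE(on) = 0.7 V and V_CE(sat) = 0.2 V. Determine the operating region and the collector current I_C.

V_BB = 0.6 V ≤ V_BE(on) = 0.7 V, so the base-emitter junction is not forward biased.
The transistor is in cutoff: I_B = I_C = 0.

cutoff; I_C ≈ 0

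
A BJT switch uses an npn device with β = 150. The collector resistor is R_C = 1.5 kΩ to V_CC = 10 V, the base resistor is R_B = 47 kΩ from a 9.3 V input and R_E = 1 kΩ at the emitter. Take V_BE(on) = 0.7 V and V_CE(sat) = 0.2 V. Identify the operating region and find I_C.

saturation; I_C ≈ 3.9 mA

Assume active: I_B = (9.3 − 0.7)/(47 + 151×1) = 0.0434 mA, I_C = β·I_B = 6.52 mA.
Then V_CE = 10 − 6.52×1.5 − 6.56×1 = -6.33 V < 0.2 V — the active assumption fails.
Re-solve with V_CE = 0.2 V. KCL at the emitter: V_E/R_E = (V_BB−0.7−V_E)/R_B + (V_CC−0.2−V_E)/R_C, giving V_E = 3.98 V.
I_C = (V_CC − 0.2 − V_E)/R_C = (9.8 − 3.98)/1.5 = 3.88 mA.
Check: I_B = (8.6 − 3.98)/47 = 0.0983 mA, and β·I_B = 14.7 mA > I_C, confirming saturation.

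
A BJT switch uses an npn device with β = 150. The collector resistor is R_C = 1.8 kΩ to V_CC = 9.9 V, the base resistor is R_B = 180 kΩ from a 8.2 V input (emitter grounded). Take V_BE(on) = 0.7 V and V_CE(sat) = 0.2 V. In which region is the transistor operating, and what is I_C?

saturation; I_C ≈ 5.4 mA

Assume active: I_B = (8.2 − 0.7)/180 = 0.0417 mA, giving I_C = β·I_B = 6.25 mA.
But then V_CE = 9.9 − 6.25×1.8 = -1.35 V < V_CE(sat) = 0.2 V — impossible in the active region.
So the transistor is saturated. With V_CE = 0.2 V, I_C = (V_CC − 0.2)/R_C = 9.7/1.8 = 5.39 mA.
Check: β·I_B = 6.25 mA > I_C = 5.39 mA, confirming saturation.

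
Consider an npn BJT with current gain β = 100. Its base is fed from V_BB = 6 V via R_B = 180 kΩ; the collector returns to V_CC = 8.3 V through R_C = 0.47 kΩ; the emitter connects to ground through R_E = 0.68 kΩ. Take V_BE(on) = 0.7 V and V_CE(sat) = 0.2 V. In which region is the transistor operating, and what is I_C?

active; I_C ≈ 2.1 mA

Assume active. Base-emitter loop: I_B = (V_BB − V_BE)/(R_B + (β+1)R_E) = (6 − 0.7)/(180 + 101×0.68) = 0.0213 mA.
I_C = β·I_B = 100×0.0213 = 2.13 mA.
V_CE = V_CC − I_C·R_C − I_E·R_E = 8.3 − 2.13×0.47 − 2.15×0.68 = 5.83 V > V_CE(sat), so the active-region assumption holds.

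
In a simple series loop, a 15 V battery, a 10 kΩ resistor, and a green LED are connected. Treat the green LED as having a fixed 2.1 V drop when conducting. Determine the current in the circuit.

I ≈ 1.3 mA

KVL around the loop: 15 = V_D + I·R = 2.1 + I × 10 kΩ.
So I = (15 − 2.1) / 10 kΩ = 12.9 / 10 = 1.29 mA.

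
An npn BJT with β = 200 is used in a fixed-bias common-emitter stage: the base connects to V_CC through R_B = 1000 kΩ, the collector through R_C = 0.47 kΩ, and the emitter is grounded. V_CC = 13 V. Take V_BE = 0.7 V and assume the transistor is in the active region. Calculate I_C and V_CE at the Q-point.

I_C ≈ 2.5 mA, V_CE ≈ 12 V

Base loop: V_CC = I_B·R_B + V_BE, so I_B = (13 − 0.7)/1000 kΩ = 0.0123 mA.
In the active region I_C = β·I_B = 200 × 0.0123 = 2.46 mA.
Collector loop: V_CE = V_CC − I_C·R_C = 13 − 2.46×0.47 = 11.8 V.
Since V_CE = 11.8 V > V_CE(sat) ≈ 0.2 V, the transistor is in the active region as assumed.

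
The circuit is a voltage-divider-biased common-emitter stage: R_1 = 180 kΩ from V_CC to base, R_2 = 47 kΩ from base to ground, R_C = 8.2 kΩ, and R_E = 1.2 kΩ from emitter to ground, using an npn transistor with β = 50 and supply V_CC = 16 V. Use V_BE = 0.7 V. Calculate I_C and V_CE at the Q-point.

I_C ≈ 1.3 mA, V_CE ≈ 3.5 V

Thevenize the base divider: V_Th = V_CC·R_2/(R_1+R_2) = 16×47/227 = 3.31 V, R_Th = R_1‖R_2 = 37.3 kΩ.
Base-emitter loop: V_Th = I_B·R_Th + V_BE + (β+1)I_B·R_E, so I_B = (3.31 − 0.7) / (37.3 + 51×1.2) = 0.0265 mA.
I_C = β·I_B = 50×0.0265 = 1.33 mA, and I_E = (β+1)I_B = 1.35 mA.
V_CE = V_CC − I_C·R_C − I_E·R_E = 16 − 1.33×8.2 − 1.35×1.2 = 3.5 V.
V_CE = 3.5 V > 0.2 V confirms active-region operation.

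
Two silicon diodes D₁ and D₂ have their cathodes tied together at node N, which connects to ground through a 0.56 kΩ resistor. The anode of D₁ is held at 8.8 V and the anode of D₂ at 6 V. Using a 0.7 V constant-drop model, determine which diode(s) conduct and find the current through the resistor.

Assume both conduct. Then node N would need to be at both 8.8−0.7 = 8.1 V and 6−0.7 = 5.3 V, which is impossible.
Assume only D₁ conducts: V_N = 8.8 − 0.7 = 8.1 V, so I_R = 8.1/0.56 = 14.5 mA.
Check D₂: its anode-to-cathode voltage is 6 − 8.1 = -2.1 V < 0.7 V, so it is off. The assumption is consistent.

Only D₁ conducts; I_R ≈ 14 mA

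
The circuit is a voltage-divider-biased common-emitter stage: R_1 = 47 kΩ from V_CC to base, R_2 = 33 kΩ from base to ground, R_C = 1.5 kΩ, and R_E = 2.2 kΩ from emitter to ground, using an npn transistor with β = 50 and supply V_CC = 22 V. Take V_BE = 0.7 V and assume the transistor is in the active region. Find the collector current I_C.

I_C ≈ 3.2 mA

Thevenize the base divider: V_Th = V_CC·R_2/(R_1+R_2) = 22×33/80 = 9.07 V, R_Th = R_1‖R_2 = 19.4 kΩ.
Base-emitter loop: V_Th = I_B·R_Th + V_BE + (β+1)I_B·R_E, so I_B = (9.07 − 0.7) / (19.4 + 51×2.2) = 0.0636 mA.
I_C = β·I_B = 50×0.0636 = 3.18 mA, and I_E = (β+1)I_B = 3.25 mA.
V_CE = V_CC − I_C·R_C − I_E·R_E = 22 − 3.18×1.5 − 3.25×2.2 = 10.1 V.
V_CE = 10.1 V > 0.2 V confirms active-region operation.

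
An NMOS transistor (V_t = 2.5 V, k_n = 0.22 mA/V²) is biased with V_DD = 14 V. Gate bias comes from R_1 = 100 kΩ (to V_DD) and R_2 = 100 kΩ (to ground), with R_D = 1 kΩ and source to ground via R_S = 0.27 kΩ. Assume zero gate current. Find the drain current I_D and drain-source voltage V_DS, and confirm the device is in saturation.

I_D ≈ 1.8 mA, V_DS ≈ 12 V

V_G = V_DD·R_2/(R_1+R_2) = 14×100/200 = 7 V.
Assume saturation: I_D = (k_n/2)(V_GS − V_t)² with V_GS = V_G − I_D·R_S = 7 − 0.27·I_D.
Substituting gives 0.00802·I_D² − 1.27·I_D + 2.23 = 0, with roots I_D = 1.78 or 156 mA.
The root I_D = 156 mA gives V_GS = -35.2 V ≤ V_t, so take I_D = 1.78 mA.
Then V_GS = 6.52 V and V_DS = V_DD − I_D(R_D+R_S) = 14 − 1.78×1.27 = 11.7 V.
Saturation requires V_DS ≥ V_GS − V_t = 4.02 V; 11.7 ≥ 4.02 ✓.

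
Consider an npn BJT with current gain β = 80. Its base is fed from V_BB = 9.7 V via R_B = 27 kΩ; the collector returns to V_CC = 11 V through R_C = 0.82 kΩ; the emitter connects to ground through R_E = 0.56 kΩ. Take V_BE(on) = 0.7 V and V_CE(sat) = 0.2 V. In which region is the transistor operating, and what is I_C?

saturation; I_C ≈ 7.8 mA

Assume active: I_B = (9.7 − 0.7)/(27 + 81×0.56) = 0.124 mA, I_C = β·I_B = 9.95 mA.
Then V_CE = 11 − 9.95×0.82 − 10.1×0.56 = -2.8 V < 0.2 V — the active assumption fails.
Re-solve with V_CE = 0.2 V. KCL at the emitter: V_E/R_E = (V_BB−0.7−V_E)/R_B + (V_CC−0.2−V_E)/R_C, giving V_E = 4.44 V.
I_C = (V_CC − 0.2 − V_E)/R_C = (10.8 − 4.44)/0.82 = 7.76 mA.
Check: I_B = (9 − 4.44)/27 = 0.169 mA, and β·I_B = 13.5 mA > I_C, confirming saturation.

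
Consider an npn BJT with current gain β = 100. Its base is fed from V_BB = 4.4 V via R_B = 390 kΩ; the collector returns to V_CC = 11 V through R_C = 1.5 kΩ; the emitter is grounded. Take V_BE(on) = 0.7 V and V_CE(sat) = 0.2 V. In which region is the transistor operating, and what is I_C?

active; I_C ≈ 0.95 mA

Assume active. Base-emitter loop: I_B = (V_BB − V_BE)/R_B = (4.4 − 0.7)/390 = 0.00949 mA.
I_C = β·I_B = 100×0.00949 = 0.949 mA.
V_CE = V_CC − I_C·R_C = 11 − 0.949×1.5 = 9.58 V > V_CE(sat), so the active-region assumption holds.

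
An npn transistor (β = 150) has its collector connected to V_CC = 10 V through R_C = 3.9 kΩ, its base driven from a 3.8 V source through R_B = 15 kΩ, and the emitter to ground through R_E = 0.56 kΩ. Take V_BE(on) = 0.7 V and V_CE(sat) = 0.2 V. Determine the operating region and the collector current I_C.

saturation; I_C ≈ 2.2 mA

Assume active: I_B = (3.8 − 0.7)/(15 + 151×0.56) = 0.0311 mA, I_C = β·I_B = 4.67 mA.
Then V_CE = 10 − 4.67×3.9 − 4.7×0.56 = -10.8 V < 0.2 V — the active assumption fails.
Re-solve with V_CE = 0.2 V. KCL at the emitter: V_E/R_E = (V_BB−0.7−V_E)/R_B + (V_CC−0.2−V_E)/R_C, giving V_E = 1.29 V.
I_C = (V_CC − 0.2 − V_E)/R_C = (9.8 − 1.29)/3.9 = 2.18 mA.
Check: I_B = (3.1 − 1.29)/15 = 0.121 mA, and β·I_B = 18.1 mA > I_C, confirming saturation.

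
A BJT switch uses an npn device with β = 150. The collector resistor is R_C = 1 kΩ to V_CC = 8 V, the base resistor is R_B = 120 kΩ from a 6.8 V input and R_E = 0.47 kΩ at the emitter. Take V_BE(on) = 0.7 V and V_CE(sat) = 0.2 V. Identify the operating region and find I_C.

Assume active. Base-emitter loop: I_B = (V_BB − V_BE)/(R_B + (β+1)R_E) = (6.8 − 0.7)/(120 + 151×0.47) = 0.0319 mA.
I_C = β·I_B = 150×0.0319 = 4.79 mA.
V_CE = V_CC − I_C·R_C − I_E·R_E = 8 − 4.79×1 − 4.82×0.47 = 0.942 V > V_CE(sat), so the active-region assumption holds.

active; I_C ≈ 4.8 mA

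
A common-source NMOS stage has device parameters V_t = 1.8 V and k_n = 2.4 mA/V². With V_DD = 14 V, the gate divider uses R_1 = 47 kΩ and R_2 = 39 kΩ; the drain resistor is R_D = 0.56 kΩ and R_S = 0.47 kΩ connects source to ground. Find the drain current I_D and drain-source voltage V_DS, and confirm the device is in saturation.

I_D ≈ 5.2 mA, V_DS ≈ 8.6 V

V_G = V_DD·R_2/(R_1+R_2) = 14×39/86 = 6.35 V.
Assume saturation: I_D = (k_n/2)(V_GS − V_t)² with V_GS = V_G − I_D·R_S = 6.35 − 0.47·I_D.
Substituting gives 0.265·I_D² − 6.13·I_D + 24.8 = 0, with roots I_D = 5.23 or 17.9 mA.
The root I_D = 17.9 mA gives V_GS = -2.06 V ≤ V_t, so take I_D = 5.23 mA.
Then V_GS = 3.89 V and V_DS = V_DD − I_D(R_D+R_S) = 14 − 5.23×1.03 = 8.61 V.
Saturation requires V_DS ≥ V_GS − V_t = 2.09 V; 8.61 ≥ 2.09 ✓.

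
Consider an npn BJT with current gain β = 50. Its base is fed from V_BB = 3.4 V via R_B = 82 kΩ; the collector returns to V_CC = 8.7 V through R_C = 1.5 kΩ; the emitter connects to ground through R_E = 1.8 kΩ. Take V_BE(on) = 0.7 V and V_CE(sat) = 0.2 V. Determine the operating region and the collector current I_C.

active; I_C ≈ 0.78 mA

Assume active. Base-emitter loop: I_B = (V_BB − V_BE)/(R_B + (β+1)R_E) = (3.4 − 0.7)/(82 + 51×1.8) = 0.0155 mA.
I_C = β·I_B = 50×0.0155 = 0.777 mA.
V_CE = V_CC − I_C·R_C − I_E·R_E = 8.7 − 0.777×1.5 − 0.792×1.8 = 6.11 V > V_CE(sat), so the active-region assumption holds.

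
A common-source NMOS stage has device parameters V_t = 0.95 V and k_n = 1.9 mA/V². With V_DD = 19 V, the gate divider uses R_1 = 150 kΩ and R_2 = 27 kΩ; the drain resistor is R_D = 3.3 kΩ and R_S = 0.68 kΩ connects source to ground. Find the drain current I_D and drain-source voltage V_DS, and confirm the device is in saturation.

V_G = V_DD·R_2/(R_1+R_2) = 19×27/177 = 2.9 V.
Assume saturation: I_D = (k_n/2)(V_GS − V_t)² with V_GS = V_G − I_D·R_S = 2.9 − 0.68·I_D.
Substituting gives 0.439·I_D² − 3.52·I_D + 3.61 = 0, with roots I_D = 1.21 or 6.8 mA.
The root I_D = 6.8 mA gives V_GS = -1.73 V ≤ V_t, so take I_D = 1.21 mA.
Then V_GS = 2.08 V and V_DS = V_DD − I_D(R_D+R_S) = 19 − 1.21×3.98 = 14.2 V.
Saturation requires V_DS ≥ V_GS − V_t = 1.13 V; 14.2 ≥ 1.13 ✓.

I_D ≈ 1.2 mA, V_DS ≈ 14 V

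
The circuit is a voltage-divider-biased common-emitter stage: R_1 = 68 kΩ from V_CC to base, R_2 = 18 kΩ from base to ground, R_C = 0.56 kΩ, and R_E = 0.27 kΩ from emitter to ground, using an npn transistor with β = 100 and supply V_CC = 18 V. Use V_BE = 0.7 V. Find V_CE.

V_CE ≈ 12 V

Thevenize the base divider: V_Th = V_CC·R_2/(R_1+R_2) = 18×18/86 = 3.77 V, R_Th = R_1‖R_2 = 14.2 kΩ.
Base-emitter loop: V_Th = I_B·R_Th + V_BE + (β+1)I_B·R_E, so I_B = (3.77 − 0.7) / (14.2 + 101×0.27) = 0.0739 mA.
I_C = β·I_B = 100×0.0739 = 7.39 mA, and I_E = (β+1)I_B = 7.46 mA.
V_CE = V_CC − I_C·R_C − I_E·R_E = 18 − 7.39×0.56 − 7.46×0.27 = 11.8 V.
V_CE = 11.8 V > 0.2 V confirms active-region operation.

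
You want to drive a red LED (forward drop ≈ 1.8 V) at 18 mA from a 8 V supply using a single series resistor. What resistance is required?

R ≈ 0.34 kΩ

The resistor drops V_S − V_D = 8 − 1.8 = 6.2 V at 18 mA.
R = 6.2 V / 18 mA = 0.344 kΩ.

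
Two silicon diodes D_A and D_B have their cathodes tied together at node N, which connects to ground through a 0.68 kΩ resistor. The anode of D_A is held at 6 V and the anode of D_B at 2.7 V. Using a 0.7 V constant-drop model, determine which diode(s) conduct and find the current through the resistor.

Only D_A conducts; I_R ≈ 7.8 mA

Assume both conduct. Then node N would need to be at both 6−0.7 = 5.3 V and 2.7−0.7 = 2 V, which is impossible.
Assume only D_A conducts: V_N = 6 − 0.7 = 5.3 V, so I_R = 5.3/0.68 = 7.79 mA.
Check D_B: its anode-to-cathode voltage is 2.7 − 5.3 = -2.6 V < 0.7 V, so it is off. The assumption is consistent.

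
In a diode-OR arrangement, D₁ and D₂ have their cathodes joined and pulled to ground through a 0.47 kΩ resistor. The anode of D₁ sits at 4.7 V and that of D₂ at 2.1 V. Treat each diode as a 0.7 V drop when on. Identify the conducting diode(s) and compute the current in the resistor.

Only D₁ conducts; I_R ≈ 8.5 mA

Assume both conduct. Then node N would need to be at both 4.7−0.7 = 4 V and 2.1−0.7 = 1.4 V, which is impossible.
Assume only D₁ conducts: V_N = 4.7 − 0.7 = 4 V, so I_R = 4/0.47 = 8.51 mA.
Check D₂: its anode-to-cathode voltage is 2.1 − 4 = -1.9 V < 0.7 V, so it is off. The assumption is consistent.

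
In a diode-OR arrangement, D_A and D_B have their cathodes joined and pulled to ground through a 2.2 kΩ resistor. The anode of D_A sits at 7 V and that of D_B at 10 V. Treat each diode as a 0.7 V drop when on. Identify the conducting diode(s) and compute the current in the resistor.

Only D_B conducts; I_R ≈ 4.2 mA

Assume both conduct. Then node N would need to be at both 7−0.7 = 6.3 V and 10−0.7 = 9.3 V, which is impossible.
Assume only D_B conducts: V_N = 10 − 0.7 = 9.3 V, so I_R = 9.3/2.2 = 4.23 mA.
Check D_A: its anode-to-cathode voltage is 7 − 9.3 = -2.3 V < 0.7 V, so it is off. The assumption is consistent.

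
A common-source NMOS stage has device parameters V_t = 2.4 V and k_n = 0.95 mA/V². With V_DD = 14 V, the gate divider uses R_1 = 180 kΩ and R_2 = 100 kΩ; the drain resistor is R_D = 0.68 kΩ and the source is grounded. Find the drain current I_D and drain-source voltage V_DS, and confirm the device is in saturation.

V_G = V_DD·R_2/(R_1+R_2) = 14×100/280 = 5 V. With the source grounded, V_GS = V_G = 5 V.
Assume saturation: I_D = (k_n/2)(V_GS − V_t)² = (0.95/2)×(5 − 2.4)² = 0.475×2.6² = 3.21 mA.
V_DS = V_DD − I_D·R_D = 14 − 3.21×0.68 = 11.8 V.
Saturation requires V_DS ≥ V_GS − V_t = 2.6 V; 11.8 ≥ 2.6 ✓.

I_D ≈ 3.2 mA, V_DS ≈ 12 V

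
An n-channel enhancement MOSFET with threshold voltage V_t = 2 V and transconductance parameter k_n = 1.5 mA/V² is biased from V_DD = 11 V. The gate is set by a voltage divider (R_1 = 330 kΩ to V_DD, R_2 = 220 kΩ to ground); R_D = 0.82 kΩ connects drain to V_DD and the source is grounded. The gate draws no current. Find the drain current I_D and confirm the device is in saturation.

I_D ≈ 4.3 mA

V_G = V_DD·R_2/(R_1+R_2) = 11×220/550 = 4.4 V. With the source grounded, V_GS = V_G = 4.4 V.
Assume saturation: I_D = (k_n/2)(V_GS − V_t)² = (1.5/2)×(4.4 − 2)² = 0.75×2.4² = 4.32 mA.
V_DS = V_DD − I_D·R_D = 11 − 4.32×0.82 = 7.46 V.
Saturation requires V_DS ≥ V_GS − V_t = 2.4 V; 7.46 ≥ 2.4 ✓.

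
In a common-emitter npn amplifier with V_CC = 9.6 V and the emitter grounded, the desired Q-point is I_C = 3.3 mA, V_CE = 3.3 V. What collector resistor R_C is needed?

R_C ≈ 1.9 kΩ

Collector loop: V_CC = I_C·R_C + V_CE.
R_C = (V_CC − V_CE)/I_C = (9.6 − 3.3)/3.3 = 1.91 kΩ.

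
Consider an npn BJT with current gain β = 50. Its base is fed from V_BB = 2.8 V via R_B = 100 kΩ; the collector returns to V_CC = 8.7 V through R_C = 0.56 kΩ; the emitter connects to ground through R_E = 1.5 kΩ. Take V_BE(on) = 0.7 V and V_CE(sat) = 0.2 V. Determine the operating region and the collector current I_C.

active; I_C ≈ 0.59 mA

Assume active. Base-emitter loop: I_B = (V_BB − V_BE)/(R_B + (β+1)R_E) = (2.8 − 0.7)/(100 + 51×1.5) = 0.0119 mA.
I_C = β·I_B = 50×0.0119 = 0.595 mA.
V_CE = V_CC − I_C·R_C − I_E·R_E = 8.7 − 0.595×0.56 − 0.607×1.5 = 7.46 V > V_CE(sat), so the active-region assumption holds.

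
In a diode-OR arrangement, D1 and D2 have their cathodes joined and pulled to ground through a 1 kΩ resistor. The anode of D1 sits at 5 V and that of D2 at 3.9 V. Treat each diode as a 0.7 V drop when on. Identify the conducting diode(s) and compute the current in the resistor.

Only D1 conducts; I_R ≈ 4.3 mA

Assume both conduct. Then node N would need to be at both 5−0.7 = 4.3 V and 3.9−0.7 = 3.2 V, which is impossible.
Assume only D1 conducts: V_N = 5 − 0.7 = 4.3 V, so I_R = 4.3/1 = 4.3 mA.
Check D2: its anode-to-cathode voltage is 3.9 − 4.3 = -0.4 V < 0.7 V, so it is off. The assumption is consistent.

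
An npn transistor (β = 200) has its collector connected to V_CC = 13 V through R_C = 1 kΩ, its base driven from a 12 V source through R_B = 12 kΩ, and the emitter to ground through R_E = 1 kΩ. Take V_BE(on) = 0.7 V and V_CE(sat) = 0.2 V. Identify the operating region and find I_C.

Assume active: I_B = (12 − 0.7)/(12 + 201×1) = 0.0531 mA, I_C = β·I_B = 10.6 mA.
Then V_CE = 13 − 10.6×1 − 10.7×1 = -8.27 V < 0.2 V — the active assumption fails.
Re-solve with V_CE = 0.2 V. KCL at the emitter: V_E/R_E = (V_BB−0.7−V_E)/R_B + (V_CC−0.2−V_E)/R_C, giving V_E = 6.6 V.
I_C = (V_CC − 0.2 − V_E)/R_C = (12.8 − 6.6)/1 = 6.2 mA.
Check: I_B = (11.3 − 6.6)/12 = 0.392 mA, and β·I_B = 78.4 mA > I_C, confirming saturation.

saturation; I_C ≈ 6.2 mA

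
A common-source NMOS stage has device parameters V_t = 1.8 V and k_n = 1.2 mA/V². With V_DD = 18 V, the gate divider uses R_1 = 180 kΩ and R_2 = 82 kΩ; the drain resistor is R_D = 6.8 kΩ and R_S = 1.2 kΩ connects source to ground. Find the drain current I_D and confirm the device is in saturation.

V_G = V_DD·R_2/(R_1+R_2) = 18×82/262 = 5.63 V.
Assume saturation: I_D = (k_n/2)(V_GS − V_t)² with V_GS = V_G − I_D·R_S = 5.63 − 1.2·I_D.
Substituting gives 0.864·I_D² − 6.52·I_D + 8.82 = 0, with roots I_D = 1.77 or 5.78 mA.
The root I_D = 5.78 mA gives V_GS = -1.3 V ≤ V_t, so take I_D = 1.77 mA.
Then V_GS = 3.52 V and V_DS = V_DD − I_D(R_D+R_S) = 18 − 1.77×8 = 3.88 V.
Saturation requires V_DS ≥ V_GS − V_t = 1.72 V; 3.88 ≥ 1.72 ✓.

I_D ≈ 1.8 mA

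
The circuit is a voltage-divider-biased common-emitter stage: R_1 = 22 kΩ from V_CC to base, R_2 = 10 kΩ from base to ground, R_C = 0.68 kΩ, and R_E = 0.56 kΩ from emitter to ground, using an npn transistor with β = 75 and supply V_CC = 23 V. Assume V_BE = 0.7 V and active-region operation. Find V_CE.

Thevenize the base divider: V_Th = V_CC·R_2/(R_1+R_2) = 23×10/32 = 7.19 V, R_Th = R_1‖R_2 = 6.88 kΩ.
Base-emitter loop: V_Th = I_B·R_Th + V_BE + (β+1)I_B·R_E, so I_B = (7.19 − 0.7) / (6.88 + 76×0.56) = 0.131 mA.
I_C = β·I_B = 75×0.131 = 9.84 mA, and I_E = (β+1)I_B = 9.97 mA.
V_CE = V_CC − I_C·R_C − I_E·R_E = 23 − 9.84×0.68 − 9.97×0.56 = 10.7 V.
V_CE = 10.7 V > 0.2 V confirms active-region operation.

V_CE ≈ 11 V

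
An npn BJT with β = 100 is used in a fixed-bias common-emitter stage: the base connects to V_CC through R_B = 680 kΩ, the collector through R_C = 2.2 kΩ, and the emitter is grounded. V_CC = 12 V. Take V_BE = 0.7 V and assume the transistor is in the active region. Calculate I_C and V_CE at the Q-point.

Base loop: V_CC = I_B·R_B + V_BE, so I_B = (12 − 0.7)/680 kΩ = 0.0166 mA.
In the active region I_C = β·I_B = 100 × 0.0166 = 1.66 mA.
Collector loop: V_CE = V_CC − I_C·R_C = 12 − 1.66×2.2 = 8.34 V.
Since V_CE = 8.34 V > V_CE(sat) ≈ 0.2 V, the transistor is in the active region as assumed.

I_C ≈ 1.7 mA, V_CE ≈ 8.3 V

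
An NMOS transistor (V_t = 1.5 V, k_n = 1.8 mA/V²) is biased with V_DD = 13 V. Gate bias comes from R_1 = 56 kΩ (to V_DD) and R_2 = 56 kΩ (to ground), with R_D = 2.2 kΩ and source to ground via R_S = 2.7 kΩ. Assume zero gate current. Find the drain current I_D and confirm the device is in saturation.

I_D ≈ 1.4 mA

V_G = V_DD·R_2/(R_1+R_2) = 13×56/112 = 6.5 V.
Assume saturation: I_D = (k_n/2)(V_GS − V_t)² with V_GS = V_G − I_D·R_S = 6.5 − 2.7·I_D.
Substituting gives 6.56·I_D² − 25.3·I_D + 22.5 = 0, with roots I_D = 1.39 or 2.46 mA.
The root I_D = 2.46 mA gives V_GS = -0.155 V ≤ V_t, so take I_D = 1.39 mA.
Then V_GS = 2.74 V and V_DS = V_DD − I_D(R_D+R_S) = 13 − 1.39×4.9 = 6.18 V.
Saturation requires V_DS ≥ V_GS − V_t = 1.24 V; 6.18 ≥ 1.24 ✓.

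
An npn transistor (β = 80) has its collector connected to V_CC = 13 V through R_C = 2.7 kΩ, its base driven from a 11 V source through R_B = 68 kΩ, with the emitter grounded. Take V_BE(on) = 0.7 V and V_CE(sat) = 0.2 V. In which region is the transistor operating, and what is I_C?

saturation; I_C ≈ 4.7 mA

Assume active: I_B = (11 − 0.7)/68 = 0.151 mA, giving I_C = β·I_B = 12.1 mA.
But then V_CE = 13 − 12.1×2.7 = -19.7 V < V_CE(sat) = 0.2 V — impossible in the active region.
So the transistor is saturated. With V_CE = 0.2 V, I_C = (V_CC − 0.2)/R_C = 12.8/2.7 = 4.74 mA.
Check: β·I_B = 12.1 mA > I_C = 4.74 mA, confirming saturation.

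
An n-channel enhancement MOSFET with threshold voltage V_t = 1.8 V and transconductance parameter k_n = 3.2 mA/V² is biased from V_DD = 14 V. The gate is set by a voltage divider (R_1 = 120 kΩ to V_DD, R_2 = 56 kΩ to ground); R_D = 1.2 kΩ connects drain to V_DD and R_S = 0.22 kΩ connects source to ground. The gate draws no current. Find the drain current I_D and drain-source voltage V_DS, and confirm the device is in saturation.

I_D ≈ 4.5 mA, V_DS ≈ 7.7 V

V_G = V_DD·R_2/(R_1+R_2) = 14×56/176 = 4.45 V.
Assume saturation: I_D = (k_n/2)(V_GS − V_t)² with V_GS = V_G − I_D·R_S = 4.45 − 0.22·I_D.
Substituting gives 0.0774·I_D² − 2.87·I_D + 11.3 = 0, with roots I_D = 4.47 or 32.6 mA.
The root I_D = 32.6 mA gives V_GS = -2.71 V ≤ V_t, so take I_D = 4.47 mA.
Then V_GS = 3.47 V and V_DS = V_DD − I_D(R_D+R_S) = 14 − 4.47×1.42 = 7.65 V.
Saturation requires V_DS ≥ V_GS − V_t = 1.67 V; 7.65 ≥ 1.67 ✓.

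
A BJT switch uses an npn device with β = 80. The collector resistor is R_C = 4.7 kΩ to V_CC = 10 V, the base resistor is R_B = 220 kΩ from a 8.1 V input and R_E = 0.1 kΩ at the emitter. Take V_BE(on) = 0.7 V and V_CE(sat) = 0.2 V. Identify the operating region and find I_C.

saturation; I_C ≈ 2 mA

Assume active: I_B = (8.1 − 0.7)/(220 + 81×0.1) = 0.0324 mA, I_C = β·I_B = 2.6 mA.
Then V_CE = 10 − 2.6×4.7 − 2.63×0.1 = -2.46 V < 0.2 V — the active assumption fails.
Re-solve with V_CE = 0.2 V. KCL at the emitter: V_E/R_E = (V_BB−0.7−V_E)/R_B + (V_CC−0.2−V_E)/R_C, giving V_E = 0.207 V.
I_C = (V_CC − 0.2 − V_E)/R_C = (9.8 − 0.207)/4.7 = 2.04 mA.
Check: I_B = (7.4 − 0.207)/220 = 0.0327 mA, and β·I_B = 2.62 mA > I_C, confirming saturation.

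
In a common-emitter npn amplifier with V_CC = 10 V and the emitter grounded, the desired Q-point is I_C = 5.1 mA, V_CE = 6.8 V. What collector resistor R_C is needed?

R_C ≈ 0.63 kΩ

Collector loop: V_CC = I_C·R_C + V_CE.
R_C = (V_CC − V_CE)/I_C = (10 − 6.8)/5.1 = 0.627 kΩ.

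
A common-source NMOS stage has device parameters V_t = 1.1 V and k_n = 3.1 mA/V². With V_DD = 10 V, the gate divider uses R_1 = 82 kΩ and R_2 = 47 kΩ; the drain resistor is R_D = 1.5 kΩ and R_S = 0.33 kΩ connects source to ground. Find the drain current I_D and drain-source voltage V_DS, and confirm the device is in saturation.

V_G = V_DD·R_2/(R_1+R_2) = 10×47/129 = 3.64 V.
Assume saturation: I_D = (k_n/2)(V_GS − V_t)² with V_GS = V_G − I_D·R_S = 3.64 − 0.33·I_D.
Substituting gives 0.169·I_D² − 3.6·I_D + 10 = 0, with roots I_D = 3.29 or 18 mA.
The root I_D = 18 mA gives V_GS = -2.31 V ≤ V_t, so take I_D = 3.29 mA.
Then V_GS = 2.56 V and V_DS = V_DD − I_D(R_D+R_S) = 10 − 3.29×1.83 = 3.98 V.
Saturation requires V_DS ≥ V_GS − V_t = 1.46 V; 3.98 ≥ 1.46 ✓.

I_D ≈ 3.3 mA, V_DS ≈ 4 V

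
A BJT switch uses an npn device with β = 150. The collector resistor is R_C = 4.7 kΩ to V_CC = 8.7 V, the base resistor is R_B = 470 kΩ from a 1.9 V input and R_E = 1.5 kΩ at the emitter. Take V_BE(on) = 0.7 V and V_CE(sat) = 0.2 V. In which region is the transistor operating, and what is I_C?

active; I_C ≈ 0.26 mA

Assume active. Base-emitter loop: I_B = (V_BB − V_BE)/(R_B + (β+1)R_E) = (1.9 − 0.7)/(470 + 151×1.5) = 0.00172 mA.
I_C = β·I_B = 150×0.00172 = 0.258 mA.
V_CE = V_CC − I_C·R_C − I_E·R_E = 8.7 − 0.258×4.7 − 0.26×1.5 = 7.1 V > V_CE(sat), so the active-region assumption holds.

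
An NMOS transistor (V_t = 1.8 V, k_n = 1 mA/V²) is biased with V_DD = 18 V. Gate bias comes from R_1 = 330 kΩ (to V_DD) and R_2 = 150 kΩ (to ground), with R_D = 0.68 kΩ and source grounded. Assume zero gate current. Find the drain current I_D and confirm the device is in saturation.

V_G = V_DD·R_2/(R_1+R_2) = 18×150/480 = 5.62 V. With the source grounded, V_GS = V_G = 5.62 V.
Assume saturation: I_D = (k_n/2)(V_GS − V_t)² = (1/2)×(5.62 − 1.8)² = 0.5×3.83² = 7.32 mA.
V_DS = V_DD − I_D·R_D = 18 − 7.32×0.68 = 13 V.
Saturation requires V_DS ≥ V_GS − V_t = 3.83 V; 13 ≥ 3.83 ✓.

I_D ≈ 7.3 mA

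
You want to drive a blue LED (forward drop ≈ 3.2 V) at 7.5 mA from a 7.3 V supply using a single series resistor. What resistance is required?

R ≈ 0.55 kΩ

The resistor drops V_S − V_D = 7.3 − 3.2 = 4.1 V at 7.5 mA.
R = 4.1 V / 7.5 mA = 0.547 kΩ.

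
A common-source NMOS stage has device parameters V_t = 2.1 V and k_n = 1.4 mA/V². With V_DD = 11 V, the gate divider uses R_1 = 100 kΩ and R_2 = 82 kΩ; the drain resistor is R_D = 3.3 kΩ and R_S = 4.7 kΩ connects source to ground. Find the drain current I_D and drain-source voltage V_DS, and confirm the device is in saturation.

V_G = V_DD·R_2/(R_1+R_2) = 11×82/182 = 4.96 V.
Assume saturation: I_D = (k_n/2)(V_GS − V_t)² with V_GS = V_G − I_D·R_S = 4.96 − 4.7·I_D.
Substituting gives 15.5·I_D² − 19.8·I_D + 5.71 = 0, with roots I_D = 0.439 or 0.841 mA.
The root I_D = 0.841 mA gives V_GS = 1 V ≤ V_t, so take I_D = 0.439 mA.
Then V_GS = 2.89 V and V_DS = V_DD − I_D(R_D+R_S) = 11 − 0.439×8 = 7.49 V.
Saturation requires V_DS ≥ V_GS − V_t = 0.792 V; 7.49 ≥ 0.792 ✓.

I_D ≈ 0.44 mA, V_DS ≈ 7.5 V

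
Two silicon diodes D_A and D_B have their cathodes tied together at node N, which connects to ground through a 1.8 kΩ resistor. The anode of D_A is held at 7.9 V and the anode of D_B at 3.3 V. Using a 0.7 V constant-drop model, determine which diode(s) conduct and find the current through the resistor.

Only D_A conducts; I_R ≈ 4 mA

Assume both conduct. Then node N would need to be at both 7.9−0.7 = 7.2 V and 3.3−0.7 = 2.6 V, which is impossible.
Assume only D_A conducts: V_N = 7.9 − 0.7 = 7.2 V, so I_R = 7.2/1.8 = 4 mA.
Check D_B: its anode-to-cathode voltage is 3.3 − 7.2 = -3.9 V < 0.7 V, so it is off. The assumption is consistent.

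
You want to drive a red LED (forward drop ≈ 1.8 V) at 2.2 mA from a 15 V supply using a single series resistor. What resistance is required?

The resistor drops V_S − V_D = 15 − 1.8 = 13.2 V at 2.2 mA.
R = 13.2 V / 2.2 mA = 6 kΩ.

R ≈ 6 kΩ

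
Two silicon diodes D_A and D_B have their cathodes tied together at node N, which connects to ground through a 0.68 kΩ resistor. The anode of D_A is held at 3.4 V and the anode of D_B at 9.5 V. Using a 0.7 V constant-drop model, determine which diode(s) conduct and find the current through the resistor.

Assume both conduct. Then node N would need to be at both 3.4−0.7 = 2.7 V and 9.5−0.7 = 8.8 V, which is impossible.
Assume only D_B conducts: V_N = 9.5 − 0.7 = 8.8 V, so I_R = 8.8/0.68 = 12.9 mA.
Check D_A: its anode-to-cathode voltage is 3.4 − 8.8 = -5.4 V < 0.7 V, so it is off. The assumption is consistent.

Only D_B conducts; I_R ≈ 13 mA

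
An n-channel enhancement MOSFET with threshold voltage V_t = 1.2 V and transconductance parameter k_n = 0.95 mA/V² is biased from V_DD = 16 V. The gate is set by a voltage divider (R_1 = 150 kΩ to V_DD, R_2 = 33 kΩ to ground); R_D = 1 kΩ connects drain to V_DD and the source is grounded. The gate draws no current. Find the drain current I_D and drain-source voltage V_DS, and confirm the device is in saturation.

V_G = V_DD·R_2/(R_1+R_2) = 16×33/183 = 2.89 V. With the source grounded, V_GS = V_G = 2.89 V.
Assume saturation: I_D = (k_n/2)(V_GS − V_t)² = (0.95/2)×(2.89 − 1.2)² = 0.475×1.69² = 1.35 mA.
V_DS = V_DD − I_D·R_D = 16 − 1.35×1 = 14.7 V.
Saturation requires V_DS ≥ V_GS − V_t = 1.69 V; 14.7 ≥ 1.69 ✓.

I_D ≈ 1.3 mA, V_DS ≈ 15 V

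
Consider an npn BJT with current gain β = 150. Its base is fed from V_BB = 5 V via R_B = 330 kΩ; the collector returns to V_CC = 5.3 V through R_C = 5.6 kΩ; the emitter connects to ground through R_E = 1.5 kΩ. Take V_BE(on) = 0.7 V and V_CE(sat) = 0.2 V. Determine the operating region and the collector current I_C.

saturation; I_C ≈ 0.72 mA

Assume active: I_B = (5 − 0.7)/(330 + 151×1.5) = 0.00773 mA, I_C = β·I_B = 1.16 mA.
Then V_CE = 5.3 − 1.16×5.6 − 1.17×1.5 = -2.94 V < 0.2 V — the active assumption fails.
Re-solve with V_CE = 0.2 V. KCL at the emitter: V_E/R_E = (V_BB−0.7−V_E)/R_B + (V_CC−0.2−V_E)/R_C, giving V_E = 1.09 V.
I_C = (V_CC − 0.2 − V_E)/R_C = (5.1 − 1.09)/5.6 = 0.716 mA.
Check: I_B = (4.3 − 1.09)/330 = 0.00973 mA, and β·I_B = 1.46 mA > I_C, confirming saturation.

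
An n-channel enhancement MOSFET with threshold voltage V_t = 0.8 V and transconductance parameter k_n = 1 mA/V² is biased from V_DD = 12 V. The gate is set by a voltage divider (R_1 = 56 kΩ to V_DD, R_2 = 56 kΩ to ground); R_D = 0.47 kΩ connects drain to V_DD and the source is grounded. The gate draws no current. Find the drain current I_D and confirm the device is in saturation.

I_D ≈ 14 mA

V_G = V_DD·R_2/(R_1+R_2) = 12×56/112 = 6 V. With the source grounded, V_GS = V_G = 6 V.
Assume saturation: I_D = (k_n/2)(V_GS − V_t)² = (1/2)×(6 − 0.8)² = 0.5×5.2² = 13.5 mA.
V_DS = V_DD − I_D·R_D = 12 − 13.5×0.47 = 5.65 V.
Saturation requires V_DS ≥ V_GS − V_t = 5.2 V; 5.65 ≥ 5.2 ✓.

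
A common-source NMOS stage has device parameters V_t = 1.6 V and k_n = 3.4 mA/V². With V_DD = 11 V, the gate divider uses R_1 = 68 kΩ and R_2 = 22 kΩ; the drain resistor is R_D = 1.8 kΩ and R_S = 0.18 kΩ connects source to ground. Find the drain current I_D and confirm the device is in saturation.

I_D ≈ 1.3 mA

V_G = V_DD·R_2/(R_1+R_2) = 11×22/90 = 2.69 V.
Assume saturation: I_D = (k_n/2)(V_GS − V_t)² with V_GS = V_G − I_D·R_S = 2.69 − 0.18·I_D.
Substituting gives 0.0551·I_D² − 1.67·I_D + 2.02 = 0, with roots I_D = 1.26 or 29 mA.
The root I_D = 29 mA gives V_GS = -2.53 V ≤ V_t, so take I_D = 1.26 mA.
Then V_GS = 2.46 V and V_DS = V_DD − I_D(R_D+R_S) = 11 − 1.26×1.98 = 8.5 V.
Saturation requires V_DS ≥ V_GS − V_t = 0.862 V; 8.5 ≥ 0.862 ✓.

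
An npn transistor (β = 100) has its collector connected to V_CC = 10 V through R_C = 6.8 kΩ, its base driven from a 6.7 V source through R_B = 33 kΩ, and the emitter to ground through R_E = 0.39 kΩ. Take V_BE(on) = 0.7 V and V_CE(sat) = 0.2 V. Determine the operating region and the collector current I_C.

Assume active: I_B = (6.7 − 0.7)/(33 + 101×0.39) = 0.0829 mA, I_C = β·I_B = 8.29 mA.
Then V_CE = 10 − 8.29×6.8 − 8.37×0.39 = -49.6 V < 0.2 V — the active assumption fails.
Re-solve with V_CE = 0.2 V. KCL at the emitter: V_E/R_E = (V_BB−0.7−V_E)/R_B + (V_CC−0.2−V_E)/R_C, giving V_E = 0.592 V.
I_C = (V_CC − 0.2 − V_E)/R_C = (9.8 − 0.592)/6.8 = 1.35 mA.
Check: I_B = (6 − 0.592)/33 = 0.164 mA, and β·I_B = 16.4 mA > I_C, confirming saturation.

saturation; I_C ≈ 1.4 mA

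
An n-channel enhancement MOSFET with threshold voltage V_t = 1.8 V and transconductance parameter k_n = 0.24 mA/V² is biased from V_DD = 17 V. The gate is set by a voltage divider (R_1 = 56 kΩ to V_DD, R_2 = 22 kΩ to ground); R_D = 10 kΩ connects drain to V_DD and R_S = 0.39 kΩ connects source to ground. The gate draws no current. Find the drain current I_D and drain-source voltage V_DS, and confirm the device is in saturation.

I_D ≈ 0.85 mA, V_DS ≈ 8.2 V

V_G = V_DD·R_2/(R_1+R_2) = 17×22/78 = 4.79 V.
Assume saturation: I_D = (k_n/2)(V_GS − V_t)² with V_GS = V_G − I_D·R_S = 4.79 − 0.39·I_D.
Substituting gives 0.0183·I_D² − 1.28·I_D + 1.08 = 0, with roots I_D = 0.851 or 69.3 mA.
The root I_D = 69.3 mA gives V_GS = -22.2 V ≤ V_t, so take I_D = 0.851 mA.
Then V_GS = 4.46 V and V_DS = V_DD − I_D(R_D+R_S) = 17 − 0.851×10.4 = 8.16 V.
Saturation requires V_DS ≥ V_GS − V_t = 2.66 V; 8.16 ≥ 2.66 ✓.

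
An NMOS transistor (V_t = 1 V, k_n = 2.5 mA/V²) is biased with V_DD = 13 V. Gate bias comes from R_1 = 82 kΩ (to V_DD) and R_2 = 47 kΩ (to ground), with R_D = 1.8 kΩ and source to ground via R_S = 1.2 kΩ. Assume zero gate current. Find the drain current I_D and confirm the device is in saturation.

I_D ≈ 2 mA

V_G = V_DD·R_2/(R_1+R_2) = 13×47/129 = 4.74 V.
Assume saturation: I_D = (k_n/2)(V_GS − V_t)² with V_GS = V_G − I_D·R_S = 4.74 − 1.2·I_D.
Substituting gives 1.8·I_D² − 12.2·I_D + 17.5 = 0, with roots I_D = 2.05 or 4.74 mA.
The root I_D = 4.74 mA gives V_GS = -0.946 V ≤ V_t, so take I_D = 2.05 mA.
Then V_GS = 2.28 V and V_DS = V_DD − I_D(R_D+R_S) = 13 − 2.05×3 = 6.86 V.
Saturation requires V_DS ≥ V_GS − V_t = 1.28 V; 6.86 ≥ 1.28 ✓.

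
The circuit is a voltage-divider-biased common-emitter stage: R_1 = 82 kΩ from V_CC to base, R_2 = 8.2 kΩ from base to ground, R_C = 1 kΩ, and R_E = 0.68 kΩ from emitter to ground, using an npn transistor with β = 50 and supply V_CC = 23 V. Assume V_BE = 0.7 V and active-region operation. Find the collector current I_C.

I_C ≈ 1.7 mA

Thevenize the base divider: V_Th = V_CC·R_2/(R_1+R_2) = 23×8.2/90.2 = 2.09 V, R_Th = R_1‖R_2 = 7.45 kΩ.
Base-emitter loop: V_Th = I_B·R_Th + V_BE + (β+1)I_B·R_E, so I_B = (2.09 − 0.7) / (7.45 + 51×0.68) = 0.033 mA.
I_C = β·I_B = 50×0.033 = 1.65 mA, and I_E = (β+1)I_B = 1.68 mA.
V_CE = V_CC − I_C·R_C − I_E·R_E = 23 − 1.65×1 − 1.68×0.68 = 20.2 V.
V_CE = 20.2 V > 0.2 V confirms active-region operation.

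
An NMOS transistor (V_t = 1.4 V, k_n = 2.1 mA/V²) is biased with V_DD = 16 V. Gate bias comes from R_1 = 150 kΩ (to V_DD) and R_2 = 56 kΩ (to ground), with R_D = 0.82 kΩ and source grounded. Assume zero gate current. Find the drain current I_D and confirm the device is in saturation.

I_D ≈ 9.1 mA

V_G = V_DD·R_2/(R_1+R_2) = 16×56/206 = 4.35 V. With the source grounded, V_GS = V_G = 4.35 V.
Assume saturation: I_D = (k_n/2)(V_GS − V_t)² = (2.1/2)×(4.35 − 1.4)² = 1.05×2.95² = 9.13 mA.
V_DS = V_DD − I_D·R_D = 16 − 9.13×0.82 = 8.51 V.
Saturation requires V_DS ≥ V_GS − V_t = 2.95 V; 8.51 ≥ 2.95 ✓.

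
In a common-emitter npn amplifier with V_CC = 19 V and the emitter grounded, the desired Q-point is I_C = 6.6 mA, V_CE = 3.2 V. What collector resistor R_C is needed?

Collector loop: V_CC = I_C·R_C + V_CE.
R_C = (V_CC − V_CE)/I_C = (19 − 3.2)/6.6 = 2.39 kΩ.

R_C ≈ 2.4 kΩ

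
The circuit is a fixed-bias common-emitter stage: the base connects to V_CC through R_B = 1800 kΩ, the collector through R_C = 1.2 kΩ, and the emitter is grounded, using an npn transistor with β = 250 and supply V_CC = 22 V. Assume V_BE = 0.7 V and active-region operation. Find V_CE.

V_CE ≈ 18 V

Base loop: V_CC = I_B·R_B + V_BE, so I_B = (22 − 0.7)/1800 kΩ = 0.0118 mA.
In the active region I_C = β·I_B = 250 × 0.0118 = 2.96 mA.
Collector loop: V_CE = V_CC − I_C·R_C = 22 − 2.96×1.2 = 18.4 V.
Since V_CE = 18.4 V > V_CE(sat) ≈ 0.2 V, the transistor is in the active region as assumed.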